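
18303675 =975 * 18773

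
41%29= 12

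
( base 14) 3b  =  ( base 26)21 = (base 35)1I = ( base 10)53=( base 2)110101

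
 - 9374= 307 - 9681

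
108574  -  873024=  - 764450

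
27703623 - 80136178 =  - 52432555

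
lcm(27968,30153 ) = 1929792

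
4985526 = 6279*794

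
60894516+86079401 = 146973917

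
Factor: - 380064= - 2^5* 3^1 * 37^1*107^1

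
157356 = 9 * 17484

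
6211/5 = 6211/5 = 1242.20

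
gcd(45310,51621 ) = 1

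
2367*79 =186993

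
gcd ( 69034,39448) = 9862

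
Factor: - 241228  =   - 2^2*13^1*4639^1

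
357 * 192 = 68544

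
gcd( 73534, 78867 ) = 1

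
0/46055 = 0=0.00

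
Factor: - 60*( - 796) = 47760= 2^4*3^1*5^1*199^1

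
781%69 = 22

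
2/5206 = 1/2603 = 0.00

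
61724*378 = 23331672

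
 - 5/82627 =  - 1+82622/82627 = -  0.00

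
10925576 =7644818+3280758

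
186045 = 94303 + 91742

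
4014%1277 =183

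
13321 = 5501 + 7820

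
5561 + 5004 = 10565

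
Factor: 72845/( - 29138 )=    - 2^( - 1 )*5^1 = -  5/2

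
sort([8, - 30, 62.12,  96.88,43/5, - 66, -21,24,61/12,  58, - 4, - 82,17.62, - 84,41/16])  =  [ - 84, - 82, - 66, - 30, - 21, - 4, 41/16, 61/12, 8,43/5,17.62, 24,  58, 62.12, 96.88 ]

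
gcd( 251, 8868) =1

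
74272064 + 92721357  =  166993421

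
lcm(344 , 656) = 28208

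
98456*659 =64882504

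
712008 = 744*957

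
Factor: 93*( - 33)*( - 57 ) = 3^3*11^1*19^1 *31^1=   174933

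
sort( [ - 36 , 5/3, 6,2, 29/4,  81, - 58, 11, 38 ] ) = [ - 58,-36,5/3, 2, 6,29/4,11,38, 81] 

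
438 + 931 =1369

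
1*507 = 507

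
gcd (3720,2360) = 40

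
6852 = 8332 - 1480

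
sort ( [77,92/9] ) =[92/9, 77]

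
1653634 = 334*4951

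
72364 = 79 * 916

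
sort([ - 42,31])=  [ - 42, 31 ]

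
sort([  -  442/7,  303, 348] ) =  [ - 442/7, 303, 348 ] 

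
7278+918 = 8196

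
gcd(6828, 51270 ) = 6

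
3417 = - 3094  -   - 6511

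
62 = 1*62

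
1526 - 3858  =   - 2332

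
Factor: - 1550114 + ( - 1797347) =-3347461 = - 13^1*257497^1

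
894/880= 447/440  =  1.02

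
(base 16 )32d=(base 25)17D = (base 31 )q7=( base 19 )24F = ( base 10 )813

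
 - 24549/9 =- 2728 + 1/3 = -2727.67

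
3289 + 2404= 5693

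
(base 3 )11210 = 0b10000001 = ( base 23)5E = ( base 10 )129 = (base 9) 153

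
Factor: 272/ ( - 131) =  - 2^4*17^1*131^ ( - 1)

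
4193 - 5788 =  - 1595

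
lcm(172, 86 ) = 172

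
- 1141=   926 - 2067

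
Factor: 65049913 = 251^1*259163^1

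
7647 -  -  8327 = 15974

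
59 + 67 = 126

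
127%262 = 127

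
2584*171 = 441864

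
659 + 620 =1279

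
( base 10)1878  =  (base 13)B16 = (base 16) 756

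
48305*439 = 21205895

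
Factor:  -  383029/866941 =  - 383029^1*866941^(  -  1)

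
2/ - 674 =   -  1/337 = - 0.00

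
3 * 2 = 6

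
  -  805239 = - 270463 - 534776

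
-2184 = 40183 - 42367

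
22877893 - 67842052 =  - 44964159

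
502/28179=502/28179 = 0.02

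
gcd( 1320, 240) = 120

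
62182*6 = 373092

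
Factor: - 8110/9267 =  - 2^1 * 3^( - 1)*5^1*811^1*3089^( - 1 )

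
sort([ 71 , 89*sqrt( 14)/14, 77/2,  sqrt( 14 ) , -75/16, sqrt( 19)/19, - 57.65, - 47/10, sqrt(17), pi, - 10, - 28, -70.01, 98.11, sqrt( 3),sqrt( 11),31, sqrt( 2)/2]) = [-70.01, - 57.65, -28,- 10,- 47/10, -75/16 , sqrt(19)/19,sqrt( 2 )/2, sqrt (3), pi,sqrt( 11 ), sqrt(14), sqrt(17), 89*sqrt( 14)/14, 31, 77/2,71,98.11 ] 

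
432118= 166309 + 265809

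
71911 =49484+22427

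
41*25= 1025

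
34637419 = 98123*353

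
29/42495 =29/42495  =  0.00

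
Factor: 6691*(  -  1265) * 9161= - 5^1*11^1 * 23^1*6691^1*9161^1 = -77539757515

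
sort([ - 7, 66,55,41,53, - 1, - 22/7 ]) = [ - 7, - 22/7, - 1,41,53, 55,66] 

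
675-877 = -202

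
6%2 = 0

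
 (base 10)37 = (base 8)45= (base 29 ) 18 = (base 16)25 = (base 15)27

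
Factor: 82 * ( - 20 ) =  - 2^3 * 5^1*  41^1 =-  1640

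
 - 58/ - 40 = 29/20 = 1.45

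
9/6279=3/2093 =0.00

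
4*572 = 2288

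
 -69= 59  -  128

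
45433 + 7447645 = 7493078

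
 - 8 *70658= -565264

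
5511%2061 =1389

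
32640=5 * 6528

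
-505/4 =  - 127 + 3/4 = - 126.25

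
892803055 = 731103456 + 161699599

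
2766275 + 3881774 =6648049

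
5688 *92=523296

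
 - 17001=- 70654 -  - 53653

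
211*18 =3798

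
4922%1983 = 956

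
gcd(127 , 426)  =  1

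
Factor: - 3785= - 5^1*757^1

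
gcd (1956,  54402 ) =6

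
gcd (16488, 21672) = 72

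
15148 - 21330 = - 6182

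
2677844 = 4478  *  598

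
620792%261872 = 97048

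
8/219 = 8/219 = 0.04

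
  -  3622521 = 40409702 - 44032223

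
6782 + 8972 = 15754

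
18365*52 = 954980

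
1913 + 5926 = 7839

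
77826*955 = 74323830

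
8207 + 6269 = 14476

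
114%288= 114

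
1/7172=1/7172 = 0.00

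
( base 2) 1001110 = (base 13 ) 60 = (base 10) 78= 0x4E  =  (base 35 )28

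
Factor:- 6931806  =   - 2^1*3^1*7^1*151^1 * 1093^1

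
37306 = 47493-10187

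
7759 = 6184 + 1575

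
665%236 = 193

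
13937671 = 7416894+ 6520777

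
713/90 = 7 + 83/90 = 7.92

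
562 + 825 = 1387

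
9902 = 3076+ 6826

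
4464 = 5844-1380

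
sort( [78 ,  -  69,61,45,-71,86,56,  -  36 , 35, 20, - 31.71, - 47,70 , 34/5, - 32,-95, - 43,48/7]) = [ - 95, - 71,-69,  -  47,-43, - 36, - 32,-31.71 , 34/5, 48/7, 20,35,45,56 , 61 , 70, 78, 86] 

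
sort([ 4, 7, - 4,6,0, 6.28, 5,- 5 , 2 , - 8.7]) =[ - 8.7, - 5, - 4, 0,2, 4,5, 6,6.28, 7] 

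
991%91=81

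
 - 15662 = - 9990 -5672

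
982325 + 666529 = 1648854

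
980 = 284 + 696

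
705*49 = 34545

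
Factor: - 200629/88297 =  - 13^1*61^1*349^ (-1) = - 793/349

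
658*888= 584304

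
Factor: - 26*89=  - 2^1*13^1*89^1 = - 2314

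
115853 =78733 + 37120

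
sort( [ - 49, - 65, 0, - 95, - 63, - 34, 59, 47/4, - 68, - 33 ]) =[ - 95, - 68, - 65, - 63, - 49, - 34, - 33, 0, 47/4, 59]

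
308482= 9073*34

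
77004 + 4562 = 81566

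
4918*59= 290162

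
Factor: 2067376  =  2^4*157^1* 823^1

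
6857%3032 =793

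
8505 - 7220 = 1285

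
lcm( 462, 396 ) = 2772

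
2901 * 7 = 20307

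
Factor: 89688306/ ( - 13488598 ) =-3^1*83^1*180097^1*6744299^ (  -  1)= -  44844153/6744299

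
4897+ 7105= 12002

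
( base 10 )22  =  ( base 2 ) 10110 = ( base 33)M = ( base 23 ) m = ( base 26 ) m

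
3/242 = 3/242  =  0.01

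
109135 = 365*299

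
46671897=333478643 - 286806746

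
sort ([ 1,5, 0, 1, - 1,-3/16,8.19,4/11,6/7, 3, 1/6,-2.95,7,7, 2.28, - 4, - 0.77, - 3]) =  [ - 4, -3, - 2.95, - 1, - 0.77, - 3/16, 0, 1/6, 4/11,6/7,1 , 1, 2.28,3, 5, 7, 7,  8.19]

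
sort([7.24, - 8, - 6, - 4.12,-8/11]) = [ - 8, - 6 , - 4.12, - 8/11, 7.24 ] 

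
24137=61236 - 37099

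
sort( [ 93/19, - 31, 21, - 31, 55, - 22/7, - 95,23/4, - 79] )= [ - 95,-79, - 31,  -  31 , - 22/7,93/19,  23/4, 21,55 ] 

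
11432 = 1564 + 9868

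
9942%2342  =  574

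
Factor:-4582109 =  - 7^1*654587^1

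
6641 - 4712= 1929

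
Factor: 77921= 67^1*1163^1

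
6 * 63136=378816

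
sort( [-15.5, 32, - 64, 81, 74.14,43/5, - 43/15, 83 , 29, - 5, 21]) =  [ - 64, - 15.5,-5 , - 43/15 , 43/5,21, 29,32, 74.14, 81,83] 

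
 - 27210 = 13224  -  40434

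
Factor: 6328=2^3*7^1 * 113^1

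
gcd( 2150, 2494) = 86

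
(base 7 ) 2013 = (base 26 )10K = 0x2B8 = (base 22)19E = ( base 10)696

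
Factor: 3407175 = 3^2*5^2*19^1* 797^1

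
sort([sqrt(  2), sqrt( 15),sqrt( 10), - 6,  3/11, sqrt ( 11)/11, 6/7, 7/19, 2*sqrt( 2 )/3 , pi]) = [ - 6, 3/11, sqrt( 11 ) /11 , 7/19, 6/7 , 2 * sqrt(2 )/3,  sqrt ( 2), pi, sqrt(10),sqrt( 15)] 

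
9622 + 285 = 9907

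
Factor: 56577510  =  2^1*3^2*5^1*11^1*57149^1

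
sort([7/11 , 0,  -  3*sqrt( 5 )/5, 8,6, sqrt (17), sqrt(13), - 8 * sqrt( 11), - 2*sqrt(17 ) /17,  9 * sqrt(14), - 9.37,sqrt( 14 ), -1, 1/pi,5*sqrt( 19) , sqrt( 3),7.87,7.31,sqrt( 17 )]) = [-8 * sqrt( 11), - 9.37 , - 3 * sqrt (5)/5, - 1,- 2 * sqrt ( 17)/17,0 , 1/pi,7/11, sqrt(3),sqrt ( 13), sqrt( 14),sqrt(17),sqrt( 17 ), 6,7.31,7.87 , 8, 5*sqrt ( 19), 9*sqrt( 14)]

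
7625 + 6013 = 13638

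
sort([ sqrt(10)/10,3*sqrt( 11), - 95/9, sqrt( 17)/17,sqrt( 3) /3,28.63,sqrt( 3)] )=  [ - 95/9,sqrt( 17)/17,sqrt(10)/10,sqrt( 3 )/3,sqrt( 3), 3*sqrt( 11), 28.63]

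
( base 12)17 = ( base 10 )19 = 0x13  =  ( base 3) 201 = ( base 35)j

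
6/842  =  3/421 = 0.01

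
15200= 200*76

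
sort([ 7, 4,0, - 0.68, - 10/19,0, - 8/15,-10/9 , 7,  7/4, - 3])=[-3, - 10/9,  -  0.68, - 8/15, - 10/19,0 , 0, 7/4, 4,7,7]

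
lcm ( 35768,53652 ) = 107304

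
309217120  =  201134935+108082185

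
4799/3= 1599 + 2/3 = 1599.67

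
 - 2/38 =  - 1 + 18/19 = -  0.05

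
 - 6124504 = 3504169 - 9628673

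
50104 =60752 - 10648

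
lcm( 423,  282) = 846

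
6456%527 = 132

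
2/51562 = 1/25781 = 0.00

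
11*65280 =718080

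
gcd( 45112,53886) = 2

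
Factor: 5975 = 5^2*239^1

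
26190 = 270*97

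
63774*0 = 0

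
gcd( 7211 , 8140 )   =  1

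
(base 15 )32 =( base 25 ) 1M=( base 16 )2f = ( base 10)47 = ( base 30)1h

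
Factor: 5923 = 5923^1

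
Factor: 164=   2^2*41^1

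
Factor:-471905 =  - 5^1*7^1*97^1*139^1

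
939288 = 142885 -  - 796403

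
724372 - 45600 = 678772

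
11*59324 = 652564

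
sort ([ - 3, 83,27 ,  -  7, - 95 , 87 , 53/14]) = [ - 95, - 7, - 3,53/14,27, 83, 87] 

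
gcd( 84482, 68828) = 2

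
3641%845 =261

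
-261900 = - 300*873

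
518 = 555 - 37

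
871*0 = 0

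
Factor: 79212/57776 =2^( - 2) *3^1*7^1*41^1*157^( - 1 ) = 861/628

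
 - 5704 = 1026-6730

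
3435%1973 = 1462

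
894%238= 180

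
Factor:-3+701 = 698 = 2^1*349^1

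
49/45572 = 49/45572 =0.00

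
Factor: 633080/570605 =2^3* 19^1*137^( - 1) = 152/137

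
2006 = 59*34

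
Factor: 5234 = 2^1*2617^1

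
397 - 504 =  - 107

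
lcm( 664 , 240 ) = 19920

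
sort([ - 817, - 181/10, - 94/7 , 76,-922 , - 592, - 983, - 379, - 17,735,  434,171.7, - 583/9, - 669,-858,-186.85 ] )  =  [ - 983,-922, - 858, - 817,-669, - 592, - 379, - 186.85, - 583/9 , - 181/10, - 17, - 94/7, 76,171.7, 434,735 ]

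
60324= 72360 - 12036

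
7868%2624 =2620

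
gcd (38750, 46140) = 10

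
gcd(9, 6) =3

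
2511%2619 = 2511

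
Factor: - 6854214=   -2^1*3^1*97^1*11777^1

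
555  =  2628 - 2073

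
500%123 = 8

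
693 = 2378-1685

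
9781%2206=957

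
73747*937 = 69100939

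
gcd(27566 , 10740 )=358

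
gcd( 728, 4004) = 364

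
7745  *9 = 69705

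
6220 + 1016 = 7236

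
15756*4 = 63024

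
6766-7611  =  - 845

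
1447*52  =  75244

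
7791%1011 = 714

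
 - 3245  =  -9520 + 6275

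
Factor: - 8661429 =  - 3^2 * 7^1*137483^1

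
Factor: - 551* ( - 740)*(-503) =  - 2^2*5^1 * 19^1*29^1*37^1*503^1 = - 205093220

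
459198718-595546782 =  - 136348064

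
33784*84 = 2837856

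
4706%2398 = 2308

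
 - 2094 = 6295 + -8389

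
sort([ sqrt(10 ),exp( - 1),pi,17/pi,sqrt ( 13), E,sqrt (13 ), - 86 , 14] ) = [-86, exp ( - 1) , E,pi, sqrt( 10), sqrt(13), sqrt(13),17/pi,14 ] 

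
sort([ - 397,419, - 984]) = [-984,  -  397,419]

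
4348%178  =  76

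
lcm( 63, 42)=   126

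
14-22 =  - 8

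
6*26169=157014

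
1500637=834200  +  666437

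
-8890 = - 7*1270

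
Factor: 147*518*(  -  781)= - 2^1*3^1*7^3* 11^1*37^1*71^1 = - 59470026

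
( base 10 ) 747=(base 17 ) 29G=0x2EB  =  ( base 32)nb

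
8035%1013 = 944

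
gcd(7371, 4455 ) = 81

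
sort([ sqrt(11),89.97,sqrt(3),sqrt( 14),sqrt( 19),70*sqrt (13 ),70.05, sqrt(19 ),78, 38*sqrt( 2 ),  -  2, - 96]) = [ - 96, - 2, sqrt(3) , sqrt(11),sqrt(14),sqrt( 19), sqrt(19),38*sqrt( 2), 70.05, 78,89.97 , 70*sqrt(13 ) ]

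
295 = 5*59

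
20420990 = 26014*785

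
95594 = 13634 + 81960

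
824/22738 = 412/11369 = 0.04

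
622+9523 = 10145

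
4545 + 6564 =11109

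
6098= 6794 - 696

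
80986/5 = 16197+1/5 = 16197.20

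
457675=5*91535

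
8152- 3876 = 4276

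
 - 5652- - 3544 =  - 2108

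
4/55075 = 4/55075 = 0.00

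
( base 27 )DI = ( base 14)1c5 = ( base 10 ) 369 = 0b101110001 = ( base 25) EJ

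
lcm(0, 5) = 0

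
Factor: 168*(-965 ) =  - 2^3*3^1*5^1 * 7^1*193^1 = -  162120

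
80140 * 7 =560980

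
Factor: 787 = 787^1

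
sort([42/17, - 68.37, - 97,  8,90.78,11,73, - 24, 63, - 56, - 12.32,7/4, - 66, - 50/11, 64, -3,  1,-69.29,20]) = [ - 97, - 69.29 , - 68.37, - 66, - 56 , - 24, - 12.32, - 50/11, - 3,1,7/4, 42/17,8,11,20, 63,64,73, 90.78]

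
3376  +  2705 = 6081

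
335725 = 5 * 67145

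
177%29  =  3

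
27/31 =27/31 = 0.87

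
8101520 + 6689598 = 14791118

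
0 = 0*51622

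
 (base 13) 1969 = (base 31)3TN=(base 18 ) BD7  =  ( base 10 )3805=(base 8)7335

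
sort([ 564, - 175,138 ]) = [-175, 138, 564] 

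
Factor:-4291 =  - 7^1*613^1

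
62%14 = 6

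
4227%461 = 78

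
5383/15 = 358 + 13/15 = 358.87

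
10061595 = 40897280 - 30835685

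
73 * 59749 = 4361677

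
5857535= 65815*89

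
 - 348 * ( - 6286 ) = 2187528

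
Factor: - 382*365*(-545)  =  2^1*5^2*73^1 *109^1*191^1 = 75989350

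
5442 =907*6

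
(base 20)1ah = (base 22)161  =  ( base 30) KH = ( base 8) 1151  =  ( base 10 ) 617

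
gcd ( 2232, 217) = 31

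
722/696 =361/348  =  1.04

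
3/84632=3/84632 = 0.00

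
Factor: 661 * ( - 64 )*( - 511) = 21617344 =2^6*7^1 * 73^1*661^1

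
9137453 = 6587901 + 2549552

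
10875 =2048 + 8827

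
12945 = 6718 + 6227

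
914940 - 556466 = 358474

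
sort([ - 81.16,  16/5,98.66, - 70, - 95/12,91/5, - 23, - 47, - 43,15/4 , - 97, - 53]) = [ - 97,-81.16,- 70, - 53, - 47, - 43, - 23 ,  -  95/12, 16/5, 15/4,91/5,  98.66 ] 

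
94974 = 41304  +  53670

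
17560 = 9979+7581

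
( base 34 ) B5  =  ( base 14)1D1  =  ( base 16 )17B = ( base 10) 379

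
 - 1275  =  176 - 1451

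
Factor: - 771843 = - 3^1*257281^1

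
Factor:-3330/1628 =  - 45/22= -2^( - 1)*3^2*5^1 * 11^( - 1) 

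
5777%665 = 457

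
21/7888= 21/7888 =0.00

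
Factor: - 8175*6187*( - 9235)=467094525375=3^1*5^3*23^1*109^1 * 269^1*1847^1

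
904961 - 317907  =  587054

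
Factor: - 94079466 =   -  2^1* 3^2* 13^1*402049^1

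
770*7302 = 5622540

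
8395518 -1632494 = 6763024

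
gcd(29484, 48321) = 819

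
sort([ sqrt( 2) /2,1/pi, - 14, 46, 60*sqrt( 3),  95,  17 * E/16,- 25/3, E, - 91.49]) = [ - 91.49, - 14,-25/3, 1/pi, sqrt (2 ) /2, E, 17*E/16, 46, 95,  60*sqrt(3)] 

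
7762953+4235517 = 11998470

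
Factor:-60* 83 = -4980 = - 2^2 * 3^1* 5^1*83^1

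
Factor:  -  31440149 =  - 13^1*23^1 * 71^1*1481^1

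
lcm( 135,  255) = 2295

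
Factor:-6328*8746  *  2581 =- 2^4*7^1*29^1*89^1*113^1*4373^1 = -142844639728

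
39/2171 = 3/167 = 0.02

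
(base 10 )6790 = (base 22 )E0E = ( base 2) 1101010000110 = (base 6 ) 51234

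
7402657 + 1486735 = 8889392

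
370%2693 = 370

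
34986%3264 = 2346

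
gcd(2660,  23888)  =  4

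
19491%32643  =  19491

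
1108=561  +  547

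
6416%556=300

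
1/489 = 1/489=0.00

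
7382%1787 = 234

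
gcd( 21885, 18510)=15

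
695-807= -112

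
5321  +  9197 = 14518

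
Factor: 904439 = 829^1*1091^1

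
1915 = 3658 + -1743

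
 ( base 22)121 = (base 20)169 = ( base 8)1021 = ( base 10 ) 529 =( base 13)319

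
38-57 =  - 19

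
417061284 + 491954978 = 909016262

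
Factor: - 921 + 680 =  - 241^1 = - 241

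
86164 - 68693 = 17471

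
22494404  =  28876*779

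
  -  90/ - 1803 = 30/601 = 0.05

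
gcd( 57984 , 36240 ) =7248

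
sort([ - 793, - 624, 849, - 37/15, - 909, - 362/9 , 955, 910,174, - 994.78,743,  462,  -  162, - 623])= [- 994.78,-909,-793, - 624, - 623,-162, - 362/9,-37/15,174,462, 743, 849, 910,955] 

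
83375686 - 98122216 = - 14746530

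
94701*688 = 65154288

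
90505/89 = 90505/89 = 1016.91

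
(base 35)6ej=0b1111010110011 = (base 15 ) 24de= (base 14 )2C15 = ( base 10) 7859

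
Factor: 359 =359^1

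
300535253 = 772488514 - 471953261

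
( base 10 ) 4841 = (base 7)20054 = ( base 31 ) 515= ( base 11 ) 3701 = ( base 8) 11351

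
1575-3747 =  - 2172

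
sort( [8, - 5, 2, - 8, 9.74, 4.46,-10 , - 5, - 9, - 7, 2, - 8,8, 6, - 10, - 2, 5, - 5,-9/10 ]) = [- 10, - 10,  -  9, - 8,-8, - 7,- 5, - 5, - 5,  -  2, - 9/10,  2, 2, 4.46,5, 6,8, 8, 9.74 ]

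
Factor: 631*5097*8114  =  2^1 *3^1*631^1 * 1699^1*4057^1 =26096303598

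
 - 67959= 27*( - 2517)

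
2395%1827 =568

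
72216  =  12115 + 60101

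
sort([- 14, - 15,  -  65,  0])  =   [-65 , - 15,-14, 0]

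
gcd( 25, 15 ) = 5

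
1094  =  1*1094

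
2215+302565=304780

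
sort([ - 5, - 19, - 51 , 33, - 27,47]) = [ - 51, -27 , - 19, - 5, 33, 47]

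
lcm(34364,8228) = 584188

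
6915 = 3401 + 3514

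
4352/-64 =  - 68/1 = -68.00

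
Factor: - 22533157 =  - 22533157^1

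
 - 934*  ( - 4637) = 4330958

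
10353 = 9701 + 652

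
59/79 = 59/79 = 0.75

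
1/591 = 1/591=   0.00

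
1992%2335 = 1992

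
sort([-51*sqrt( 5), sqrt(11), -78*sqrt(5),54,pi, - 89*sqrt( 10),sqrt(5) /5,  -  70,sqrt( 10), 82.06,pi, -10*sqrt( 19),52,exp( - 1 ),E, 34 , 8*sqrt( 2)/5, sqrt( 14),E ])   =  [ -89 * sqrt(10),  -  78 * sqrt( 5),-51 * sqrt(5 ), - 70, -10*sqrt( 19 ) , exp( - 1 ), sqrt ( 5 ) /5, 8*sqrt( 2)/5,E,E , pi,  pi,sqrt( 10),sqrt ( 11),sqrt(14),34,52,  54, 82.06]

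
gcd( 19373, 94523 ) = 1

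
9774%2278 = 662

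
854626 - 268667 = 585959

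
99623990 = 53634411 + 45989579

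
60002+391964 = 451966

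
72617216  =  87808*827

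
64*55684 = 3563776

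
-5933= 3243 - 9176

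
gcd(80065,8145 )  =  5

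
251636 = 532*473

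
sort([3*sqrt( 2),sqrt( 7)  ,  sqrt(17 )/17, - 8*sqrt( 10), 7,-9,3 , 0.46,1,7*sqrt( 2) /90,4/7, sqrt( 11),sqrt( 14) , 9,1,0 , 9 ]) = [ - 8*sqrt(10), - 9,0, 7*sqrt( 2 ) /90,sqrt( 17)/17,  0.46 , 4/7,1,1 , sqrt( 7 ), 3,sqrt( 11 ) , sqrt( 14 ), 3*sqrt (2),7,9,9]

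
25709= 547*47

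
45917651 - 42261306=3656345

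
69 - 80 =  -11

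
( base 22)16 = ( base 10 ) 28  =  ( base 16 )1C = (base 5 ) 103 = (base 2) 11100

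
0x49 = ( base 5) 243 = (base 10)73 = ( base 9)81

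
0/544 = 0 = 0.00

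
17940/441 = 5980/147 = 40.68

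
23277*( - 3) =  - 69831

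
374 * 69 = 25806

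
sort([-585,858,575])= [ - 585,  575,858] 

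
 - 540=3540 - 4080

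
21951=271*81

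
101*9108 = 919908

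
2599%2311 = 288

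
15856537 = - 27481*(  -  577 )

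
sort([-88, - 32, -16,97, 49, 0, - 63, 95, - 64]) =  [ - 88, - 64, - 63, - 32, - 16,0,49 , 95,97 ]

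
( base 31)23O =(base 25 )36E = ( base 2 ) 11111110111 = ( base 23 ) 3JF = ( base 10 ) 2039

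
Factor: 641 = 641^1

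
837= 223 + 614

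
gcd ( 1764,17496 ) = 36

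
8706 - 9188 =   -  482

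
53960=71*760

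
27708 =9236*3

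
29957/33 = 907 + 26/33 = 907.79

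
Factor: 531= 3^2*59^1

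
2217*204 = 452268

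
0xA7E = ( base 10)2686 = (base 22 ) 5c2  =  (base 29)35i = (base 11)2022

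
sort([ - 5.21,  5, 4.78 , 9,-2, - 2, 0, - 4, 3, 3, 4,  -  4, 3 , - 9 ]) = [ - 9, - 5.21, - 4, - 4, - 2, - 2,0, 3,3,3, 4,  4.78,  5 , 9 ] 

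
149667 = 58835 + 90832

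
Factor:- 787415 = - 5^1 * 157483^1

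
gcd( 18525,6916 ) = 247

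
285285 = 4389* 65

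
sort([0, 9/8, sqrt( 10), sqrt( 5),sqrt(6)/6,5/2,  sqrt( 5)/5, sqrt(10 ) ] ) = [ 0,sqrt( 6 ) /6, sqrt( 5 ) /5, 9/8, sqrt(5 ),5/2 , sqrt( 10), sqrt( 10)]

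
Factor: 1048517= 1048517^1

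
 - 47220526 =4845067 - 52065593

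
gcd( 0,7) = 7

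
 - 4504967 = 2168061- 6673028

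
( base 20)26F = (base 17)340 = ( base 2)1110100111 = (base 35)qp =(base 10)935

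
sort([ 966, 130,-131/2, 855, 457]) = [-131/2, 130, 457, 855,966]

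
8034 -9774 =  - 1740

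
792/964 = 198/241 = 0.82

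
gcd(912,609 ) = 3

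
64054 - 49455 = 14599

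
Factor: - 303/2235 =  - 101/745   =  -5^( - 1)*101^1*149^(-1 )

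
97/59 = 97/59 = 1.64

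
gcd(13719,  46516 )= 1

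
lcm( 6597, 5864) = 52776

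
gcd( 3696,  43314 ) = 6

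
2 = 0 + 2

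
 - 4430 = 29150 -33580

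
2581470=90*28683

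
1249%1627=1249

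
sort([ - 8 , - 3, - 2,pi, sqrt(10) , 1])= [-8, - 3, - 2,  1,pi, sqrt( 10)]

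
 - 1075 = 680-1755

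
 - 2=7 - 9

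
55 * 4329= 238095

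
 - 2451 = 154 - 2605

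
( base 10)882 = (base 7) 2400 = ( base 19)288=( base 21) 200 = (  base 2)1101110010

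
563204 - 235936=327268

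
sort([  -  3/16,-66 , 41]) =[ - 66, - 3/16,41 ]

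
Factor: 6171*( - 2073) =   -  3^2*11^2*17^1*691^1=- 12792483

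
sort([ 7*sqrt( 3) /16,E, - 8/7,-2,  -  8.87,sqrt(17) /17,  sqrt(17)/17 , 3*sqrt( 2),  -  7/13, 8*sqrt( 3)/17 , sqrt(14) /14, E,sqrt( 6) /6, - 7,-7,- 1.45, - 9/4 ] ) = [ - 8.87 ,-7, - 7, - 9/4, - 2,  -  1.45, - 8/7, - 7/13,  sqrt(17)/17, sqrt(17) /17, sqrt(14) /14,sqrt( 6) /6,7 * sqrt( 3)/16,8*sqrt(3) /17,E,  E,  3*sqrt( 2)]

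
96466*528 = 50934048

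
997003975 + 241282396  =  1238286371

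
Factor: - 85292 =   -  2^2*21323^1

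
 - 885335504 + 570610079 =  - 314725425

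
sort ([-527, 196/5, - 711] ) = [ - 711, - 527, 196/5]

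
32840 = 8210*4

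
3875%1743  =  389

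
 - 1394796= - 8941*156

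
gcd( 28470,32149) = 13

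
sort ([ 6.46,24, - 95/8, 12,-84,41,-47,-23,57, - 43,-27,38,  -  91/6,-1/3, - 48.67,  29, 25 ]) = [ - 84, - 48.67, - 47,  -  43, - 27,-23, - 91/6, - 95/8,-1/3,6.46, 12, 24,25,29,38,41,57 ] 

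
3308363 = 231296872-227988509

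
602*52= 31304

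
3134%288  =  254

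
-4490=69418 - 73908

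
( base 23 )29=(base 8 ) 67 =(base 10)55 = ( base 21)2d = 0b110111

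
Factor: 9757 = 11^1*887^1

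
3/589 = 3/589 = 0.01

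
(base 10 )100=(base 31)37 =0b1100100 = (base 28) 3g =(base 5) 400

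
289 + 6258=6547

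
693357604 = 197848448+495509156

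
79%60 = 19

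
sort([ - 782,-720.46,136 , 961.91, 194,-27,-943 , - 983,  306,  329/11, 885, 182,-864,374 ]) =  [-983,- 943, - 864 , - 782, - 720.46,-27,  329/11, 136  ,  182, 194, 306,374 , 885,961.91]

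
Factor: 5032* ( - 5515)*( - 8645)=239911544600  =  2^3*5^2 * 7^1*13^1 * 17^1*19^1*37^1*1103^1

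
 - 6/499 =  - 6/499 = -0.01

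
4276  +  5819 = 10095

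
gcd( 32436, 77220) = 36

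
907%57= 52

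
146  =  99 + 47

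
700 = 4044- 3344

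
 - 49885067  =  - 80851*617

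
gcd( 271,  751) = 1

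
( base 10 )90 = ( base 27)39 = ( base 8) 132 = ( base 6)230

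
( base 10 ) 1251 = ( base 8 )2343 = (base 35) 10Q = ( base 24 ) 243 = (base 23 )289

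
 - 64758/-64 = 1011+27/32= 1011.84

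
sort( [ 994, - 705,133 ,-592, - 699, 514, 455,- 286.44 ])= [-705, - 699,-592,-286.44,133, 455,514,994 ] 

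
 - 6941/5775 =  - 2  +  419/525  =  -1.20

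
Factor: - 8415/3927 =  - 15/7 = -3^1 * 5^1*7^( - 1) 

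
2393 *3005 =7190965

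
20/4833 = 20/4833  =  0.00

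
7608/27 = 2536/9 = 281.78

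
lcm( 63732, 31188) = 1465836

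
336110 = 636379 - 300269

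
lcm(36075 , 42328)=3174600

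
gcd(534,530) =2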